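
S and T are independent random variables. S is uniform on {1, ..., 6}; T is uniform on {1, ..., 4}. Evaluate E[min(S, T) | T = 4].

3

Outcomes with T = 4: (1,4), (2,4), (3,4), (4,4), (5,4), (6,4), each with probability 1/24.
E[min(S, T) | T = 4] = (1 + 2 + 3 + 4 + 4 + 4) / 6 = 3.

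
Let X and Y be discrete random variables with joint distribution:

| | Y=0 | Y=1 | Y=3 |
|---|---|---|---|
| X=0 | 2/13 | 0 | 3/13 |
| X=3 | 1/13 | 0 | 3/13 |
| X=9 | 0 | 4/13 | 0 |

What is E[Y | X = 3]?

9/4

P(X = 3) = 4/13.
Summing Y·P(X=x,Y=y) over the conditioning event gives 9/13.
E[Y | X = 3] = (9/13) / (4/13) = 9/4.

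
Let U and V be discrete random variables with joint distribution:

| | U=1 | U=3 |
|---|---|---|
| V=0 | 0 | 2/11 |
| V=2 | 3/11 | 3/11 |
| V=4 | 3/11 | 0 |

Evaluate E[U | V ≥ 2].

P(V ≥ 2) = 9/11.
Σ U·P over the event = 1·(3/11) + 1·(3/11) + 3·(3/11) = 15/11.
E[U | V ≥ 2] = (15/11) / (9/11) = 5/3.

5/3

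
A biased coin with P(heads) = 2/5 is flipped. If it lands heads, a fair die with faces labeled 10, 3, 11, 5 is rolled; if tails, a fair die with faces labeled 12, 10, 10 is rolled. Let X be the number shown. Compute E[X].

E[X | heads] = (10+3+11+5)/4 = 29/4.
E[X | tails] = (12+10+10)/3 = 32/3.
By the law of total expectation,
E[X] = (2/5)·(29/4) + (3/5)·(32/3) = 93/10.

93/10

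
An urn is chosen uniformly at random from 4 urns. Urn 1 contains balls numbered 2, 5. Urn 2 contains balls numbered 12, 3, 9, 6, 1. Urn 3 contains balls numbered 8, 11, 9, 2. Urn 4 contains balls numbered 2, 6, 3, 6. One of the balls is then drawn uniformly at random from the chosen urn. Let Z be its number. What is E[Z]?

E[Z | urn 1] = (2+5)/2 = 7/2.
E[Z | urn 2] = (12+3+9+6+1)/5 = 31/5.
E[Z | urn 3] = (8+11+9+2)/4 = 15/2.
E[Z | urn 4] = (2+6+3+6)/4 = 17/4.
By the law of total expectation,
E[Z] = (1/4)·(7/2) + (1/4)·(31/5) + (1/4)·(15/2) + (1/4)·(17/4) = 429/80.

429/80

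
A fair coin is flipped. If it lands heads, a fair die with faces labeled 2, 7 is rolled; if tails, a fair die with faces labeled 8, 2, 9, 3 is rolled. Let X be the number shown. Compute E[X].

E[X | heads] = (2+7)/2 = 9/2.
E[X | tails] = (8+2+9+3)/4 = 11/2.
E[X] = (1/2)·(9/2) + (1/2)·(11/2) = 5.

5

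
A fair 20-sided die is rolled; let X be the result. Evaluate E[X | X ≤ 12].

13/2

Given X ≤ 12, X is equally likely to be any of {1, 2, 3, 4, 5, 6, 7, 8, 9, 10, 11, 12}.
E[X | X ≤ 12] = (1 + 2 + 3 + 4 + 5 + 6 + 7 + 8 + 9 + 10 + 11 + 12) / 12 = 13/2.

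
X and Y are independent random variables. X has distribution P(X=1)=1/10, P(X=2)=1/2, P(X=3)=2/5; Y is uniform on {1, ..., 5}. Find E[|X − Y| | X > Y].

17/13

P(X > Y) = 13/50.
Summing |X−Y|·P(x,y) over outcomes with X > Y gives 17/50.
E[|X − Y| | X > Y] = (17/50) / (13/50) = 17/13.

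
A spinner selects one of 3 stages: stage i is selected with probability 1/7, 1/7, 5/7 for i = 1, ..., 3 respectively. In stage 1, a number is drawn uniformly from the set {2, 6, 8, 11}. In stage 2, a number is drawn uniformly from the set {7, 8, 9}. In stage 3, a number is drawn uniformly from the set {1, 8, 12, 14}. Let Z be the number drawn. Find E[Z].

117/14

E[Z | stage 1] = (2+6+8+11)/4 = 27/4.
E[Z | stage 2] = (7+8+9)/3 = 8.
E[Z | stage 3] = (1+8+12+14)/4 = 35/4.
By the law of total expectation,
E[Z] = (1/7)·(27/4) + (1/7)·(8) + (5/7)·(35/4) = 117/14.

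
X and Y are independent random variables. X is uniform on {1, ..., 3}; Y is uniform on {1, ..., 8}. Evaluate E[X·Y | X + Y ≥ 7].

P(X + Y ≥ 7) = 1/2.
Summing XY·P(x,y) over outcomes with X + Y ≥ 7 gives 163/24.
E[X·Y | X + Y ≥ 7] = (163/24) / (1/2) = 163/12.

163/12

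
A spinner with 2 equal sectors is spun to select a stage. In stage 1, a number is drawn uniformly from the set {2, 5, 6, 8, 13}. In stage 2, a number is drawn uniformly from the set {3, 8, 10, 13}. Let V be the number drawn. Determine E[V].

E[V | stage 1] = (2+5+6+8+13)/5 = 34/5.
E[V | stage 2] = (3+8+10+13)/4 = 17/2.
By the law of total expectation,
E[V] = (1/2)·(34/5) + (1/2)·(17/2) = 153/20.

153/20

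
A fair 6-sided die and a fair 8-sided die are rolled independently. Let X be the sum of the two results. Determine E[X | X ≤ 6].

P(X ≤ 6) = 5/16.
Σ over the event: 2·1/48 + 3·1/24 + 4·1/16 + 5·1/12 + 6·5/48 = 35/24.
E[X | X ≤ 6] = (35/24) / (5/16) = 14/3.

14/3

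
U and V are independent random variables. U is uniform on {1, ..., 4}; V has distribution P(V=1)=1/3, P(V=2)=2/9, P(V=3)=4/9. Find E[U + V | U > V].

86/17

P(U > V) = 17/36.
Summing (U+V)·P(x,y) over outcomes with U > V gives 43/18.
E[U + V | U > V] = (43/18) / (17/36) = 86/17.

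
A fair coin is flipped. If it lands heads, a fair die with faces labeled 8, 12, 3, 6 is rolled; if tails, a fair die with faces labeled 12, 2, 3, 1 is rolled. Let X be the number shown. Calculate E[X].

47/8

E[X | heads] = (8+12+3+6)/4 = 29/4.
E[X | tails] = (12+2+3+1)/4 = 9/2.
E[X] = (1/2)·(29/4) + (1/2)·(9/2) = 47/8.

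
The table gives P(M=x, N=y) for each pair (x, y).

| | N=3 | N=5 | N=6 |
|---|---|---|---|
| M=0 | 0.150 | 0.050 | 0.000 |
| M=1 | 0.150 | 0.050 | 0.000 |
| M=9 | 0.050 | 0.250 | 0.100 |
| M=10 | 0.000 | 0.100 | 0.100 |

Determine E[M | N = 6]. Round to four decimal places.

P(N = 6) = 0.200.
Σ M·P over the event = 9·(0.100) + 10·(0.100) = 1.900.
E[M | N = 6] = (1.900) / (0.200) = 9.5000.

9.5000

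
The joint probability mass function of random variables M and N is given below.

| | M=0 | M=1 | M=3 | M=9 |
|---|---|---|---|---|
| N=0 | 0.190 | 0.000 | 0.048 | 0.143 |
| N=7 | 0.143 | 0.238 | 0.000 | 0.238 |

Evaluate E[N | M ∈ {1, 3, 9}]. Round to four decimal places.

P(M ∈ {1, 3, 9}) = 0.667.
Σ N·P over the event = 7·(0.238) + 0·(0.048) + 0·(0.143) + 7·(0.238) = 3.332.
E[N | M ∈ {1, 3, 9}] = (3.332) / (0.667) = 4.9955.

4.9955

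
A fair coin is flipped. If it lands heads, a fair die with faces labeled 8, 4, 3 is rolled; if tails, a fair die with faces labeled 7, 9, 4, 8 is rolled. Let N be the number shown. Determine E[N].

E[N | heads] = (8+4+3)/3 = 5.
E[N | tails] = (7+9+4+8)/4 = 7.
By the law of total expectation,
E[N] = (1/2)·(5) + (1/2)·(7) = 6.

6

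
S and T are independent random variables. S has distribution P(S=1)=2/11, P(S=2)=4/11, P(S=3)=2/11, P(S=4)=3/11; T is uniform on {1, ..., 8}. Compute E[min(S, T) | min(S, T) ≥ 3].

P(min(S, T) ≥ 3) = 15/44.
Summing min(S,T)·P(x,y) over outcomes with min(S, T) ≥ 3 gives 105/88.
E[min(S, T) | min(S, T) ≥ 3] = (105/88) / (15/44) = 7/2.

7/2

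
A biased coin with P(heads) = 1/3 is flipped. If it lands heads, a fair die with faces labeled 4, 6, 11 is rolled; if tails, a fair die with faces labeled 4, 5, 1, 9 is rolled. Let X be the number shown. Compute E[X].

11/2

E[X | heads] = (4+6+11)/3 = 7.
E[X | tails] = (4+5+1+9)/4 = 19/4.
By the law of total expectation,
E[X] = (1/3)·(7) + (2/3)·(19/4) = 11/2.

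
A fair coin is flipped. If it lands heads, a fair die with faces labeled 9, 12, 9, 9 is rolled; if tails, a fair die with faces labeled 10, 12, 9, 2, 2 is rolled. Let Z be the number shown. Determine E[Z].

67/8

E[Z | heads] = (9+12+9+9)/4 = 39/4.
E[Z | tails] = (10+12+9+2+2)/5 = 7.
E[Z] = (1/2)·(39/4) + (1/2)·(7) = 67/8.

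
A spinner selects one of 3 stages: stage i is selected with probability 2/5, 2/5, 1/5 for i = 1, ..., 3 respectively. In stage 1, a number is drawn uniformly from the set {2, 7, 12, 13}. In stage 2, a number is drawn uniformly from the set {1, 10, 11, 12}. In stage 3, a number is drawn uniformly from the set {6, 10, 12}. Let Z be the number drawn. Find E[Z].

E[Z | stage 1] = (2+7+12+13)/4 = 17/2.
E[Z | stage 2] = (1+10+11+12)/4 = 17/2.
E[Z | stage 3] = (6+10+12)/3 = 28/3.
E[Z] = (2/5)·(17/2) + (2/5)·(17/2) + (1/5)·(28/3) = 26/3.

26/3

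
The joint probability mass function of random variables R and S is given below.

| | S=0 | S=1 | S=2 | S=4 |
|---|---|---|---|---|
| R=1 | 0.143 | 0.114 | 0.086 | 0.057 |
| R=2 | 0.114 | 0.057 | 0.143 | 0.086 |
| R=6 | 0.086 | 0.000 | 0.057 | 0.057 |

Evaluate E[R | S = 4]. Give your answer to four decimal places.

P(S = 4) = 0.200.
Σ R·P over the event = 1·(0.057) + 2·(0.086) + 6·(0.057) = 0.571.
E[R | S = 4] = (0.571) / (0.200) = 2.8550.

2.8550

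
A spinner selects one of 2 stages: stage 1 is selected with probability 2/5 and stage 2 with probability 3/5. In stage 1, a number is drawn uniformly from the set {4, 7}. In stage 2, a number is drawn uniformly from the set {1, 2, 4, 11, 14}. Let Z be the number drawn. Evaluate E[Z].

E[Z | stage 1] = (4+7)/2 = 11/2.
E[Z | stage 2] = (1+2+4+11+14)/5 = 32/5.
By the law of total expectation,
E[Z] = (2/5)·(11/2) + (3/5)·(32/5) = 151/25.

151/25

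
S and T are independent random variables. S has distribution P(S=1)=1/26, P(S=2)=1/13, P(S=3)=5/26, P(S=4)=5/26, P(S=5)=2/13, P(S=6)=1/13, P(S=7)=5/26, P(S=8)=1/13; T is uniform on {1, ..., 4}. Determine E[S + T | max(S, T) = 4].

P(max(S, T) = 4) = 7/26.
Summing (S+T)·P(x,y) over outcomes with max(S, T) = 4 gives 7/4.
E[S + T | max(S, T) = 4] = (7/4) / (7/26) = 13/2.

13/2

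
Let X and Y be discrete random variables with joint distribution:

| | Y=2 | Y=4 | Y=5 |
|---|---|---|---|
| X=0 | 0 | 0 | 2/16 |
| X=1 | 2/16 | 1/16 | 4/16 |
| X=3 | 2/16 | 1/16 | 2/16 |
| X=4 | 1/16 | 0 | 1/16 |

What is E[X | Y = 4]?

P(Y = 4) = 1/8.
Σ X·P over the event = 1·(1/16) + 3·(1/16) = 1/4.
E[X | Y = 4] = (1/4) / (1/8) = 2.

2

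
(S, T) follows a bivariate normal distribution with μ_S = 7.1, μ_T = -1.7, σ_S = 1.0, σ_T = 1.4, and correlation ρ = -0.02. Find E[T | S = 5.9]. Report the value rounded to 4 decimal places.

-1.6664

For a bivariate normal, E[T | S=x] = μ_T + ρ·(σ_T/σ_S)·(x − μ_S).
E[T | S=5.9] = -1.7 + (-0.02)·(1.4/1.0)·(5.9 − (7.1)) = -1.7 + (-0.028)·(-1.2) = -1.6664.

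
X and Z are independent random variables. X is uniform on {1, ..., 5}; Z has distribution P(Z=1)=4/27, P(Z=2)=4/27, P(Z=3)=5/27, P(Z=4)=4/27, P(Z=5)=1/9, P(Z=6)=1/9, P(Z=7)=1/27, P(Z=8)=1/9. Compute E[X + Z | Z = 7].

P(Z = 7) = 1/27.
Summing (X+Z)·P(x,y) over outcomes with Z = 7 gives 10/27.
E[X + Z | Z = 7] = (10/27) / (1/27) = 10.

10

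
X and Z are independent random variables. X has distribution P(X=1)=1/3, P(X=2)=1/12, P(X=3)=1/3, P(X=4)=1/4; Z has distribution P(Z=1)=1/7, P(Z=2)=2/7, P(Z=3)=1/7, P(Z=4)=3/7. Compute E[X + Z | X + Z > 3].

415/71

P(X + Z > 3) = 71/84.
Summing (X+Z)·P(x,y) over outcomes with X + Z > 3 gives 415/84.
E[X + Z | X + Z > 3] = (415/84) / (71/84) = 415/71.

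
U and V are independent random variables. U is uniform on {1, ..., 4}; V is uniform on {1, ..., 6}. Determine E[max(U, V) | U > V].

Outcomes with U > V: (2,1), (3,1), (3,2), (4,1), (4,2), (4,3), each with probability 1/24.
E[max(U, V) | U > V] = (2 + 3 + 3 + 4 + 4 + 4) / 6 = 10/3.

10/3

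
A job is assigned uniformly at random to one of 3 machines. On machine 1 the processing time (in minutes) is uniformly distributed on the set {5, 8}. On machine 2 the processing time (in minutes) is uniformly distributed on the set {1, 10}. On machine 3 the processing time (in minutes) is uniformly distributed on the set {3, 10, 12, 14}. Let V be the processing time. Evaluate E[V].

E[V | machine 1] = (5+8)/2 = 13/2.
E[V | machine 2] = (1+10)/2 = 11/2.
E[V | machine 3] = (3+10+12+14)/4 = 39/4.
By the law of total expectation,
E[V] = (1/3)·(13/2) + (1/3)·(11/2) + (1/3)·(39/4) = 29/4.

29/4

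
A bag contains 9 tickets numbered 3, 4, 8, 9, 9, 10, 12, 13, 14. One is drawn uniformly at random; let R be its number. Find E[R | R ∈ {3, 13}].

8

P(R ∈ {3, 13}) = 2/9.
Σ over the event: 3·1/9 + 13·1/9 = 16/9.
E[R | R ∈ {3, 13}] = (16/9) / (2/9) = 8.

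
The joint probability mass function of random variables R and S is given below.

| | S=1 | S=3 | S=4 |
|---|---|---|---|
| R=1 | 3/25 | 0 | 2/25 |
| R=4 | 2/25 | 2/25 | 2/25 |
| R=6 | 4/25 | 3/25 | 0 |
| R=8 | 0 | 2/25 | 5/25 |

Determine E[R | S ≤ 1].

P(S ≤ 1) = 9/25.
Σ R·P over the event = 1·(3/25) + 4·(2/25) + 6·(4/25) = 7/5.
E[R | S ≤ 1] = (7/5) / (9/25) = 35/9.

35/9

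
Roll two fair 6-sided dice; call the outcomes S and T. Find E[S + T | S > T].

7

P(S > T) = 5/12.
Summing (S+T)·P(x,y) over outcomes with S > T gives 35/12.
E[S + T | S > T] = (35/12) / (5/12) = 7.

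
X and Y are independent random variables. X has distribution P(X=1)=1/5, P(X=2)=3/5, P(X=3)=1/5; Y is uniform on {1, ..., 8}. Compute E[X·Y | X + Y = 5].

P(X + Y = 5) = 1/8.
Summing XY·P(x,y) over outcomes with X + Y = 5 gives 7/10.
E[X·Y | X + Y = 5] = (7/10) / (1/8) = 28/5.

28/5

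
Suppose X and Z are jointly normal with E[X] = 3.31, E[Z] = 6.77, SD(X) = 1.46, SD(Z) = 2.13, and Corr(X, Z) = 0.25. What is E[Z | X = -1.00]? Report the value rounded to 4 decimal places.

5.1980

For a bivariate normal, E[Z | X=x] = μ_Z + ρ·(σ_Z/σ_X)·(x − μ_X).
E[Z | X=-1.00] = 6.77 + (0.25)·(2.13/1.46)·(-1.00 − (3.31)) = 6.77 + (0.36473)·(-4.31) = 5.1980.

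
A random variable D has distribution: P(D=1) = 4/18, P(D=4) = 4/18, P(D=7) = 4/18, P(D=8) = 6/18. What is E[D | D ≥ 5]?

P(D ≥ 5) = 5/9.
Σ over the event: 7·2/9 + 8·1/3 = 38/9.
E[D | D ≥ 5] = (38/9) / (5/9) = 38/5.

38/5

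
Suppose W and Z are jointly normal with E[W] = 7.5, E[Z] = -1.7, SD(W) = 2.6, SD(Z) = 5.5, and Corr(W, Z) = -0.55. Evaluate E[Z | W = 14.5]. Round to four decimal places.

For a bivariate normal, E[Z | W=x] = μ_Z + ρ·(σ_Z/σ_W)·(x − μ_W).
E[Z | W=14.5] = -1.7 + (-0.55)·(5.5/2.6)·(14.5 − (7.5)) = -1.7 + (-1.16346)·(7) = -9.8442.

-9.8442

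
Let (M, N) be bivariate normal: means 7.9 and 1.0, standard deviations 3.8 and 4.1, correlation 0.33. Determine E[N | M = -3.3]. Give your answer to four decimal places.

The regression of N on M has slope ρ·σ_N/σ_M and passes through (μ_M, μ_N).
E[N | M=-3.3] = 1.0 + (0.33)·(4.1/3.8)·(-3.3 − (7.9)) = 1.0 + (0.35605)·(-11.2) = -2.9878.

-2.9878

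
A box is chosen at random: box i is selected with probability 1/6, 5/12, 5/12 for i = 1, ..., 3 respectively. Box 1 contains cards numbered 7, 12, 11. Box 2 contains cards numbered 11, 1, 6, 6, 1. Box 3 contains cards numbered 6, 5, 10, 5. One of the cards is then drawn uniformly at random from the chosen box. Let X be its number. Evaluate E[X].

E[X | box 1] = (7+12+11)/3 = 10.
E[X | box 2] = (11+1+6+6+1)/5 = 5.
E[X | box 3] = (6+5+10+5)/4 = 13/2.
E[X] = (1/6)·(10) + (5/12)·(5) + (5/12)·(13/2) = 155/24.

155/24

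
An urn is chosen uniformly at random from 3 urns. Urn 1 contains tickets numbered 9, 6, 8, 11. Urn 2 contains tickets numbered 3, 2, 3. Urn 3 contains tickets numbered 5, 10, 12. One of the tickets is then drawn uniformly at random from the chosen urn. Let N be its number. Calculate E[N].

E[N | urn 1] = (9+6+8+11)/4 = 17/2.
E[N | urn 2] = (3+2+3)/3 = 8/3.
E[N | urn 3] = (5+10+12)/3 = 9.
E[N] = (1/3)·(17/2) + (1/3)·(8/3) + (1/3)·(9) = 121/18.

121/18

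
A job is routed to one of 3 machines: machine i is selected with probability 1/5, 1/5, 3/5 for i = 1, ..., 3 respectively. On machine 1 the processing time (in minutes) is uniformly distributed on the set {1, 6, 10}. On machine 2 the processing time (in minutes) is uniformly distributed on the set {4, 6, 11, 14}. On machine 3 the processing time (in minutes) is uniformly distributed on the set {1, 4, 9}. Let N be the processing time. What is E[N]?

341/60

E[N | machine 1] = (1+6+10)/3 = 17/3.
E[N | machine 2] = (4+6+11+14)/4 = 35/4.
E[N | machine 3] = (1+4+9)/3 = 14/3.
E[N] = (1/5)·(17/3) + (1/5)·(35/4) + (3/5)·(14/3) = 341/60.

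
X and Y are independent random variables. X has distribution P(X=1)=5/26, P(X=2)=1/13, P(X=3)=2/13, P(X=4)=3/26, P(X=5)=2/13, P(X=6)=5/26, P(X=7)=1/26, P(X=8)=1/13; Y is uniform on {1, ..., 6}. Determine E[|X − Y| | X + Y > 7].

P(X + Y > 7) = 1/2.
Summing |X−Y|·P(x,y) over outcomes with X + Y > 7 gives 89/78.
E[|X − Y| | X + Y > 7] = (89/78) / (1/2) = 89/39.

89/39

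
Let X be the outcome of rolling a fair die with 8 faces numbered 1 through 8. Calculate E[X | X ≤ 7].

4

Given X ≤ 7, X is equally likely to be any of {1, 2, 3, 4, 5, 6, 7}.
E[X | X ≤ 7] = (1 + 2 + 3 + 4 + 5 + 6 + 7) / 7 = 4.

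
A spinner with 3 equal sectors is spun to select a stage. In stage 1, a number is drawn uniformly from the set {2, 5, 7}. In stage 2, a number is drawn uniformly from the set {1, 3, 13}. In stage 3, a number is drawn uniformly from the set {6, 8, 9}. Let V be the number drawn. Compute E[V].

E[V | stage 1] = (2+5+7)/3 = 14/3.
E[V | stage 2] = (1+3+13)/3 = 17/3.
E[V | stage 3] = (6+8+9)/3 = 23/3.
E[V] = (1/3)·(14/3) + (1/3)·(17/3) + (1/3)·(23/3) = 6.

6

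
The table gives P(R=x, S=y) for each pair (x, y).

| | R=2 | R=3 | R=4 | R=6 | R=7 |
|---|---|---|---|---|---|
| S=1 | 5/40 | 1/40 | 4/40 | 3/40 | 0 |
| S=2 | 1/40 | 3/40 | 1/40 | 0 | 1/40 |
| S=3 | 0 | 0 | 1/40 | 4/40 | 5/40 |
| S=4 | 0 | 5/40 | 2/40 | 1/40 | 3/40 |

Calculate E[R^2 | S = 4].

260/11

P(S = 4) = 11/40.
Summing R^2·P(R=x,S=y) over the conditioning event gives 13/2.
E[R^2 | S = 4] = (13/2) / (11/40) = 260/11.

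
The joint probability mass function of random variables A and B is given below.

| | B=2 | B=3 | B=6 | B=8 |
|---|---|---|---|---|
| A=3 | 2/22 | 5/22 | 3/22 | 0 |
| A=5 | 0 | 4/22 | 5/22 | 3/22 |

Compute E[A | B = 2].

3

P(B = 2) = 1/11.
Σ A·P over the event = 3·(2/22) = 3/11.
E[A | B = 2] = (3/11) / (1/11) = 3.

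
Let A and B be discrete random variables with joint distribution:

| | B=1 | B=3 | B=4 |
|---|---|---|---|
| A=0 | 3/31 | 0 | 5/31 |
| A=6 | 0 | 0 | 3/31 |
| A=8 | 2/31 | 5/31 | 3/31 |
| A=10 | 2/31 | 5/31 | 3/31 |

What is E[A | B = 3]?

P(B = 3) = 10/31.
Σ A·P over the event = 8·(5/31) + 10·(5/31) = 90/31.
E[A | B = 3] = (90/31) / (10/31) = 9.

9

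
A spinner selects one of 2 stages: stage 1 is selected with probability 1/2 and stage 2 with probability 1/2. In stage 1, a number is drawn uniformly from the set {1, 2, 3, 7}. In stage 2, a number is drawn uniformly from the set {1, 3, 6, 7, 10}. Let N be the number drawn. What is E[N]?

E[N | stage 1] = (1+2+3+7)/4 = 13/4.
E[N | stage 2] = (1+3+6+7+10)/5 = 27/5.
E[N] = (1/2)·(13/4) + (1/2)·(27/5) = 173/40.

173/40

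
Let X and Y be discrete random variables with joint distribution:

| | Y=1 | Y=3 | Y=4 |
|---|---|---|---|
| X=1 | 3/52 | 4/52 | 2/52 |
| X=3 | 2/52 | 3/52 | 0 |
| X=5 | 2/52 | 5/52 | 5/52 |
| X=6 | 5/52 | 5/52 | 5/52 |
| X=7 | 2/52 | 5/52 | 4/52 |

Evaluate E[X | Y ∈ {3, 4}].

P(Y ∈ {3, 4}) = 19/26.
Summing X·P(X=x,Y=y) over the conditioning event gives 47/13.
E[X | Y ∈ {3, 4}] = (47/13) / (19/26) = 94/19.

94/19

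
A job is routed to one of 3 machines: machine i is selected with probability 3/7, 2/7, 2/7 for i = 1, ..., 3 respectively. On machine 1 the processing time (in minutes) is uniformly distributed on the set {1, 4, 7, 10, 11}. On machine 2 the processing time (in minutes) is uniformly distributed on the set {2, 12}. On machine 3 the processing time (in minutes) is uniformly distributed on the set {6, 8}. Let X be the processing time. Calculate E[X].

E[X | machine 1] = (1+4+7+10+11)/5 = 33/5.
E[X | machine 2] = (2+12)/2 = 7.
E[X | machine 3] = (6+8)/2 = 7.
E[X] = (3/7)·(33/5) + (2/7)·(7) + (2/7)·(7) = 239/35.

239/35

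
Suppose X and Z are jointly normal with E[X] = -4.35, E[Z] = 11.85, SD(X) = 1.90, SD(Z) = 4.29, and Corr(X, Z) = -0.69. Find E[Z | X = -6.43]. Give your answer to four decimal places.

15.0905

The regression of Z on X has slope ρ·σ_Z/σ_X and passes through (μ_X, μ_Z).
E[Z | X=-6.43] = 11.85 + (-0.69)·(4.29/1.90)·(-6.43 − (-4.35)) = 11.85 + (-1.55795)·(-2.08) = 15.0905.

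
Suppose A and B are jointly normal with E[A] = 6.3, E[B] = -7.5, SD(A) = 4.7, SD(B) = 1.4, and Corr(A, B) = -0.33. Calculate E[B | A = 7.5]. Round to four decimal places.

For a bivariate normal, E[B | A=x] = μ_B + ρ·(σ_B/σ_A)·(x − μ_A).
E[B | A=7.5] = -7.5 + (-0.33)·(1.4/4.7)·(7.5 − (6.3)) = -7.5 + (-0.098298)·(1.2) = -7.6180.

-7.6180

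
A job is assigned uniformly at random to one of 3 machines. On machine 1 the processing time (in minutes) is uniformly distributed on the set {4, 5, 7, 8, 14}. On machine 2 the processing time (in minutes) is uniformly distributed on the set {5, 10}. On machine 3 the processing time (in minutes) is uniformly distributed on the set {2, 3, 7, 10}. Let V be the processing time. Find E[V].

E[V | machine 1] = (4+5+7+8+14)/5 = 38/5.
E[V | machine 2] = (5+10)/2 = 15/2.
E[V | machine 3] = (2+3+7+10)/4 = 11/2.
By the law of total expectation,
E[V] = (1/3)·(38/5) + (1/3)·(15/2) + (1/3)·(11/2) = 103/15.

103/15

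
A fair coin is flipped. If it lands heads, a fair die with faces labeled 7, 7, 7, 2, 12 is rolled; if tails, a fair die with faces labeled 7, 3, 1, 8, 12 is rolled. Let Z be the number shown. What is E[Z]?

33/5

E[Z | heads] = (7+7+7+2+12)/5 = 7.
E[Z | tails] = (7+3+1+8+12)/5 = 31/5.
E[Z] = (1/2)·(7) + (1/2)·(31/5) = 33/5.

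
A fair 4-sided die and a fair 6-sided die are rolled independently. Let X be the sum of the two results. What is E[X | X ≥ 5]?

62/9

P(X ≥ 5) = 3/4.
Σ over the event: 5·1/6 + 6·1/6 + 7·1/6 + 8·1/8 + 9·1/12 + 10·1/24 = 31/6.
E[X | X ≥ 5] = (31/6) / (3/4) = 62/9.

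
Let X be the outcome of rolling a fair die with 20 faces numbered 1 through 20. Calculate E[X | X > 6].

27/2

P(X > 6) = 7/10.
E[X | X > 6] = (189/20) / (7/10) = 27/2.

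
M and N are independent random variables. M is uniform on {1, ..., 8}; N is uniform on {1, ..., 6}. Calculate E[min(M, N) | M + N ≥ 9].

4

P(M + N ≥ 9) = 7/16.
Summing min(M,N)·P(x,y) over outcomes with M + N ≥ 9 gives 7/4.
E[min(M, N) | M + N ≥ 9] = (7/4) / (7/16) = 4.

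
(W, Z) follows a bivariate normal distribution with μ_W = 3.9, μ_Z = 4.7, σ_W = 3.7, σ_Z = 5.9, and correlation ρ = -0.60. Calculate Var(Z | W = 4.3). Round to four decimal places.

Var(Z | W=x) = (1 − ρ²)·σ_Z².
Var(Z | W=4.3) = (5.9)²·(1 − (-0.60)²) = 34.81·0.64 = 22.2784.

22.2784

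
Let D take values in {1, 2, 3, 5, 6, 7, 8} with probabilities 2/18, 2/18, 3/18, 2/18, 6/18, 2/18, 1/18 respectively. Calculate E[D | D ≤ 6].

P(D ≤ 6) = 5/6.
Σ over the event: 1·1/9 + 2·1/9 + 3·1/6 + 5·1/9 + 6·1/3 = 61/18.
E[D | D ≤ 6] = (61/18) / (5/6) = 61/15.

61/15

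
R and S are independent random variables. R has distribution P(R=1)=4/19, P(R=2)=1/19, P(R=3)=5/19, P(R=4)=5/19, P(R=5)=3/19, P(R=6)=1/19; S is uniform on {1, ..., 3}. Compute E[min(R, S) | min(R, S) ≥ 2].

37/15

P(min(R, S) ≥ 2) = 10/19.
Summing min(R,S)·P(x,y) over outcomes with min(R, S) ≥ 2 gives 74/57.
E[min(R, S) | min(R, S) ≥ 2] = (74/57) / (10/19) = 37/15.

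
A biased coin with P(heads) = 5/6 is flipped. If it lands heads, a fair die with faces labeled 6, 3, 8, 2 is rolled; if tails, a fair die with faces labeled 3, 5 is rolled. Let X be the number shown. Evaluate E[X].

37/8

E[X | heads] = (6+3+8+2)/4 = 19/4.
E[X | tails] = (3+5)/2 = 4.
By the law of total expectation,
E[X] = (5/6)·(19/4) + (1/6)·(4) = 37/8.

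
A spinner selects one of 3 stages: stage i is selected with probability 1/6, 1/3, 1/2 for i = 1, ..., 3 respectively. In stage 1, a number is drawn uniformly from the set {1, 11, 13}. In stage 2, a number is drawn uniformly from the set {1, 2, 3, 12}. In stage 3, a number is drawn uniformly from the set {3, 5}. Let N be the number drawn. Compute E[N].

E[N | stage 1] = (1+11+13)/3 = 25/3.
E[N | stage 2] = (1+2+3+12)/4 = 9/2.
E[N | stage 3] = (3+5)/2 = 4.
By the law of total expectation,
E[N] = (1/6)·(25/3) + (1/3)·(9/2) + (1/2)·(4) = 44/9.

44/9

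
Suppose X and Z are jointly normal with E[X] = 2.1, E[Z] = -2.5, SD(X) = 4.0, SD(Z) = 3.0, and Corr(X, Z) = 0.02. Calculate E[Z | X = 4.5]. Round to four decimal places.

E[Z | X=x] = μ_Z + ρ(σ_Z/σ_X)(x − μ_X) for jointly normal variables.
E[Z | X=4.5] = -2.5 + (0.02)·(3.0/4.0)·(4.5 − (2.1)) = -2.5 + (0.015)·(2.4) = -2.4640.

-2.4640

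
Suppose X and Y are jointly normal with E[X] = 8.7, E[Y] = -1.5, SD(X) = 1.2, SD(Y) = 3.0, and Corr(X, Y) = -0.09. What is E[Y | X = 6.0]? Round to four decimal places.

-0.8925

The regression of Y on X has slope ρ·σ_Y/σ_X and passes through (μ_X, μ_Y).
E[Y | X=6.0] = -1.5 + (-0.09)·(3.0/1.2)·(6.0 − (8.7)) = -1.5 + (-0.225)·(-2.7) = -0.8925.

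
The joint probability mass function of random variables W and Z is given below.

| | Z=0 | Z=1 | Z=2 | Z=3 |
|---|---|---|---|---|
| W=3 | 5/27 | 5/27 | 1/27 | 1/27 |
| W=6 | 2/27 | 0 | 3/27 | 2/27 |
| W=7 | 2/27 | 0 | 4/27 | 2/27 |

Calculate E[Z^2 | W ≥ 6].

64/15

P(W ≥ 6) = 5/9.
Σ Z^2·P over the event = 0·(2/27) + 4·(3/27) + 9·(2/27) + 0·(2/27) + 4·(4/27) + 9·(2/27) = 64/27.
E[Z^2 | W ≥ 6] = (64/27) / (5/9) = 64/15.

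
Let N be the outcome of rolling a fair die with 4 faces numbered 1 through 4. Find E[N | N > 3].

4

Given N > 3, N is equally likely to be any of {4}.
E[N | N > 3] = (4) / 1 = 4.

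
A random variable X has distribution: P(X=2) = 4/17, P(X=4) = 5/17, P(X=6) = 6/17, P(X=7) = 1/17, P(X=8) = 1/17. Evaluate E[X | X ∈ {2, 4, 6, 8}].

P(X ∈ {2, 4, 6, 8}) = 16/17.
Σ over the event: 2·4/17 + 4·5/17 + 6·6/17 + 8·1/17 = 72/17.
E[X | X ∈ {2, 4, 6, 8}] = (72/17) / (16/17) = 9/2.

9/2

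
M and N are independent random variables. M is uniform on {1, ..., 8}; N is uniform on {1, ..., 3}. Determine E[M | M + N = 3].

Outcomes with M + N = 3: (1,2), (2,1), each with probability 1/24.
E[M | M + N = 3] = (1 + 2) / 2 = 3/2.

3/2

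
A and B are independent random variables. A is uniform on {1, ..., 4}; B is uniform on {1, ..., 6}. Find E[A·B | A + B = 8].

43/3

Outcomes with A + B = 8: (2,6), (3,5), (4,4), each with probability 1/24.
E[A·B | A + B = 8] = (12 + 15 + 16) / 3 = 43/3.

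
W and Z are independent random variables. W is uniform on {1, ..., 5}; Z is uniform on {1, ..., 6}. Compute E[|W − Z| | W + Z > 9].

1

Outcomes with W + Z > 9: (4,6), (5,5), (5,6), each with probability 1/30.
E[|W − Z| | W + Z > 9] = (2 + 0 + 1) / 3 = 1.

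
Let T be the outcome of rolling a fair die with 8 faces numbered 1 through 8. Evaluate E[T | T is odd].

Given T is odd, T is equally likely to be any of {1, 3, 5, 7}.
E[T | T is odd] = (1 + 3 + 5 + 7) / 4 = 4.

4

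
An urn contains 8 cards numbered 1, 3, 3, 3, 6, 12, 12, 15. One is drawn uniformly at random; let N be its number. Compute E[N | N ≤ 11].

P(N ≤ 11) = 5/8.
Σ over the event: 1·1/8 + 3·3/8 + 6·1/8 = 2.
E[N | N ≤ 11] = (2) / (5/8) = 16/5.

16/5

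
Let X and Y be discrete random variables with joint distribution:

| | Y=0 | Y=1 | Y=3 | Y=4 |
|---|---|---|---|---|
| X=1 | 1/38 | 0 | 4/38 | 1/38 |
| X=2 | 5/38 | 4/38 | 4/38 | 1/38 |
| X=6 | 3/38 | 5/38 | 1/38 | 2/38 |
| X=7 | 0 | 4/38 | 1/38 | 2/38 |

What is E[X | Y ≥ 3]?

27/8

P(Y ≥ 3) = 8/19.
Summing X·P(X=x,Y=y) over the conditioning event gives 27/19.
E[X | Y ≥ 3] = (27/19) / (8/19) = 27/8.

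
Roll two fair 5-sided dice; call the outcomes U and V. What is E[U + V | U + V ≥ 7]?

P(U + V ≥ 7) = 2/5.
Summing (U+V)·P(x,y) over outcomes with U + V ≥ 7 gives 16/5.
E[U + V | U + V ≥ 7] = (16/5) / (2/5) = 8.

8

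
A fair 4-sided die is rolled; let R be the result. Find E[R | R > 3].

4

Given R > 3, R is equally likely to be any of {4}.
E[R | R > 3] = (4) / 1 = 4.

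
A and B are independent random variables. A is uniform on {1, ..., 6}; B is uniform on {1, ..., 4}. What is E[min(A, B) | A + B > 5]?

37/14

P(A + B > 5) = 7/12.
Summing min(A,B)·P(x,y) over outcomes with A + B > 5 gives 37/24.
E[min(A, B) | A + B > 5] = (37/24) / (7/12) = 37/14.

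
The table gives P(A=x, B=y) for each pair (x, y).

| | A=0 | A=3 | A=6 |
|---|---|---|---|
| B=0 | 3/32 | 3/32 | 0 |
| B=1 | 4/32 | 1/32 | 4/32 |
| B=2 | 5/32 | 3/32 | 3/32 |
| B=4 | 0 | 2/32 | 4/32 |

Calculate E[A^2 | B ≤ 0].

P(B ≤ 0) = 3/16.
Σ A^2·P over the event = 0·(3/32) + 9·(3/32) = 27/32.
E[A^2 | B ≤ 0] = (27/32) / (3/16) = 9/2.

9/2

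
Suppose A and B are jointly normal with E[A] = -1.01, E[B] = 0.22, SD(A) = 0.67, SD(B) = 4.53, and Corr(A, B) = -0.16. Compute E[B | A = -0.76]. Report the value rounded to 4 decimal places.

-0.0504

The regression of B on A has slope ρ·σ_B/σ_A and passes through (μ_A, μ_B).
E[B | A=-0.76] = 0.22 + (-0.16)·(4.53/0.67)·(-0.76 − (-1.01)) = 0.22 + (-1.08179)·(0.25) = -0.0504.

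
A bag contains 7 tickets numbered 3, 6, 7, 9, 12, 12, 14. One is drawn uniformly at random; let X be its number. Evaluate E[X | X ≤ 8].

16/3

P(X ≤ 8) = 3/7.
Σ over the event: 3·1/7 + 6·1/7 + 7·1/7 = 16/7.
E[X | X ≤ 8] = (16/7) / (3/7) = 16/3.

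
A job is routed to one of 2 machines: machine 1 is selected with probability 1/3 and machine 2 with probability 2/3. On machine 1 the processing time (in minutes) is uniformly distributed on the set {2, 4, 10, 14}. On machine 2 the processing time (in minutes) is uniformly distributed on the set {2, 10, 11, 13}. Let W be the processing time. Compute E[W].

E[W | machine 1] = (2+4+10+14)/4 = 15/2.
E[W | machine 2] = (2+10+11+13)/4 = 9.
By the law of total expectation,
E[W] = (1/3)·(15/2) + (2/3)·(9) = 17/2.

17/2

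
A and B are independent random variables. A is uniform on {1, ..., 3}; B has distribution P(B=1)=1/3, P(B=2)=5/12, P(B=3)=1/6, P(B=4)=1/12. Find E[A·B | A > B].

P(A > B) = 13/36.
Summing AB·P(x,y) over outcomes with A > B gives 25/18.
E[A·B | A > B] = (25/18) / (13/36) = 50/13.

50/13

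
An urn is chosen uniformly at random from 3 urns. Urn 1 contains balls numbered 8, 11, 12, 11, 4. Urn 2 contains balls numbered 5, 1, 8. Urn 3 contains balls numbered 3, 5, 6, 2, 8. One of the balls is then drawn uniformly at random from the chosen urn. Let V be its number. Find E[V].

56/9

E[V | urn 1] = (8+11+12+11+4)/5 = 46/5.
E[V | urn 2] = (5+1+8)/3 = 14/3.
E[V | urn 3] = (3+5+6+2+8)/5 = 24/5.
By the law of total expectation,
E[V] = (1/3)·(46/5) + (1/3)·(14/3) + (1/3)·(24/5) = 56/9.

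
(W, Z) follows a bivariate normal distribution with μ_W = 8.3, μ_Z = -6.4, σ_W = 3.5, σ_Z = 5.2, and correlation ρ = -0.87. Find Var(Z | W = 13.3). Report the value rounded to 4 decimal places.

Var(Z | W=x) = (1 − ρ²)·σ_Z².
Var(Z | W=13.3) = (5.2)²·(1 − (-0.87)²) = 27.04·0.2431 = 6.5734.

6.5734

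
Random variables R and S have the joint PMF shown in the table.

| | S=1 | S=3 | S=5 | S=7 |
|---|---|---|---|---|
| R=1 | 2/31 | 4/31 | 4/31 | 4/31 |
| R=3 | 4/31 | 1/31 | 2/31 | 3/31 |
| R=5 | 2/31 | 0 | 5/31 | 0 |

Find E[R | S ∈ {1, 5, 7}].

36/13

P(S ∈ {1, 5, 7}) = 26/31.
Summing R·P(R=x,S=y) over the conditioning event gives 72/31.
E[R | S ∈ {1, 5, 7}] = (72/31) / (26/31) = 36/13.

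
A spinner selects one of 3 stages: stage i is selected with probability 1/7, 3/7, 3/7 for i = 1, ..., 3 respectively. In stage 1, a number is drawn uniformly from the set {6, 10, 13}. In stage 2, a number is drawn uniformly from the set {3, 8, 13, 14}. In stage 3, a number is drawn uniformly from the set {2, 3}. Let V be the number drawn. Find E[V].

137/21

E[V | stage 1] = (6+10+13)/3 = 29/3.
E[V | stage 2] = (3+8+13+14)/4 = 19/2.
E[V | stage 3] = (2+3)/2 = 5/2.
E[V] = (1/7)·(29/3) + (3/7)·(19/2) + (3/7)·(5/2) = 137/21.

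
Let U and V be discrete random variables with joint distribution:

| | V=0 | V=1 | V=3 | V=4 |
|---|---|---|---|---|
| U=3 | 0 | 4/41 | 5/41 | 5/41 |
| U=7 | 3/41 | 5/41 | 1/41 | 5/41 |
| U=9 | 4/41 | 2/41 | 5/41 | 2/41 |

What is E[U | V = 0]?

P(V = 0) = 7/41.
Σ U·P over the event = 7·(3/41) + 9·(4/41) = 57/41.
E[U | V = 0] = (57/41) / (7/41) = 57/7.

57/7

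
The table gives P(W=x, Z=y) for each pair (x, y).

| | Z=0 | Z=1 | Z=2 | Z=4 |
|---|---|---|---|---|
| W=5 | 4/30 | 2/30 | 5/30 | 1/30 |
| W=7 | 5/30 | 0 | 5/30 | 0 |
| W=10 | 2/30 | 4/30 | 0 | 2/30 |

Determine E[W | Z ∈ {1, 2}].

P(Z ∈ {1, 2}) = 8/15.
Summing W·P(W=x,Z=y) over the conditioning event gives 11/3.
E[W | Z ∈ {1, 2}] = (11/3) / (8/15) = 55/8.

55/8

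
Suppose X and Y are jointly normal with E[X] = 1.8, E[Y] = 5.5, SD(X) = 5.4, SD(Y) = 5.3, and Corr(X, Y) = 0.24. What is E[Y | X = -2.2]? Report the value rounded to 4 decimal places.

The regression of Y on X has slope ρ·σ_Y/σ_X and passes through (μ_X, μ_Y).
E[Y | X=-2.2] = 5.5 + (0.24)·(5.3/5.4)·(-2.2 − (1.8)) = 5.5 + (0.23556)·(-4) = 4.5578.

4.5578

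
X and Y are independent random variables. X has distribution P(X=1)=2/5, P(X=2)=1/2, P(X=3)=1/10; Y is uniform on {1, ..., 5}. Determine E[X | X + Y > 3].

P(X + Y > 3) = 37/50.
Summing X·P(x,y) over outcomes with X + Y > 3 gives 67/50.
E[X | X + Y > 3] = (67/50) / (37/50) = 67/37.

67/37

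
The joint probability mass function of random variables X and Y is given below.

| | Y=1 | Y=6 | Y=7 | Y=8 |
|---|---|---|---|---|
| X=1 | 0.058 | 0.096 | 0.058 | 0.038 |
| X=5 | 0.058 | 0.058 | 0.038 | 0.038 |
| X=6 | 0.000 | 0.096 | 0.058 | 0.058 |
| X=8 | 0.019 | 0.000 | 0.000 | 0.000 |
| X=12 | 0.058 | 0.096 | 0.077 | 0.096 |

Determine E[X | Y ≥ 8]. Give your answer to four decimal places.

P(Y ≥ 8) = 0.230.
Σ X·P over the event = 1·(0.038) + 5·(0.038) + 6·(0.058) + 12·(0.096) = 1.728.
E[X | Y ≥ 8] = (1.728) / (0.230) = 7.5130.

7.5130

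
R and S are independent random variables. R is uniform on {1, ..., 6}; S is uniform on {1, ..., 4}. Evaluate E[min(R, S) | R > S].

P(R > S) = 7/12.
Summing min(R,S)·P(x,y) over outcomes with R > S gives 5/4.
E[min(R, S) | R > S] = (5/4) / (7/12) = 15/7.

15/7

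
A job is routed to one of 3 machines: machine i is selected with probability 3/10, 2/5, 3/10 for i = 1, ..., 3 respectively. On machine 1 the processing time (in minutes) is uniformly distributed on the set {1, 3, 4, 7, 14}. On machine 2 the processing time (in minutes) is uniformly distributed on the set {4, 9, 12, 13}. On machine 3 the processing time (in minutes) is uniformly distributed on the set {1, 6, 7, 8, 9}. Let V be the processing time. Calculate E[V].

37/5

E[V | machine 1] = (1+3+4+7+14)/5 = 29/5.
E[V | machine 2] = (4+9+12+13)/4 = 19/2.
E[V | machine 3] = (1+6+7+8+9)/5 = 31/5.
By the law of total expectation,
E[V] = (3/10)·(29/5) + (2/5)·(19/2) + (3/10)·(31/5) = 37/5.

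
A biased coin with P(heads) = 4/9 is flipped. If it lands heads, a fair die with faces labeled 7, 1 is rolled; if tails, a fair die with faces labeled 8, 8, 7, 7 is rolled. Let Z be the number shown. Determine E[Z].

107/18

E[Z | heads] = (7+1)/2 = 4.
E[Z | tails] = (8+8+7+7)/4 = 15/2.
E[Z] = (4/9)·(4) + (5/9)·(15/2) = 107/18.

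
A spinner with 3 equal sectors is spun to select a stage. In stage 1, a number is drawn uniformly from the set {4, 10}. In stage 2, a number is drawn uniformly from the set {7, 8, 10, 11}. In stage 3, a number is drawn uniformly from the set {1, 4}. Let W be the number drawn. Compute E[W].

37/6

E[W | stage 1] = (4+10)/2 = 7.
E[W | stage 2] = (7+8+10+11)/4 = 9.
E[W | stage 3] = (1+4)/2 = 5/2.
By the law of total expectation,
E[W] = (1/3)·(7) + (1/3)·(9) + (1/3)·(5/2) = 37/6.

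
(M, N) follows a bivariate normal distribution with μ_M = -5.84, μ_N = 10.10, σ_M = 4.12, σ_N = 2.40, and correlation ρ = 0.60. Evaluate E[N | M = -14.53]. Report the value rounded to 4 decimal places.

7.0627

E[N | M=x] = μ_N + ρ(σ_N/σ_M)(x − μ_M) for jointly normal variables.
E[N | M=-14.53] = 10.10 + (0.60)·(2.40/4.12)·(-14.53 − (-5.84)) = 10.10 + (0.349515)·(-8.69) = 7.0627.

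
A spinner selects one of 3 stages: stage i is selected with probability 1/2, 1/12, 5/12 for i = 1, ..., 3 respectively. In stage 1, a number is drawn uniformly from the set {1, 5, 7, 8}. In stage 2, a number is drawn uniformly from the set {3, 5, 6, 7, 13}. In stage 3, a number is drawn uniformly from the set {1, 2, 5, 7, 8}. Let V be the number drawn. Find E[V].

E[V | stage 1] = (1+5+7+8)/4 = 21/4.
E[V | stage 2] = (3+5+6+7+13)/5 = 34/5.
E[V | stage 3] = (1+2+5+7+8)/5 = 23/5.
By the law of total expectation,
E[V] = (1/2)·(21/4) + (1/12)·(34/5) + (5/12)·(23/5) = 613/120.

613/120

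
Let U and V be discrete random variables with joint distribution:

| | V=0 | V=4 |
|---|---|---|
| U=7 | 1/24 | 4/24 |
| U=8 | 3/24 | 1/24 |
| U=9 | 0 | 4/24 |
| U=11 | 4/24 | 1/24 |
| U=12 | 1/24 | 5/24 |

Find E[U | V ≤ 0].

29/3

P(V ≤ 0) = 3/8.
Σ U·P over the event = 7·(1/24) + 8·(3/24) + 11·(4/24) + 12·(1/24) = 29/8.
E[U | V ≤ 0] = (29/8) / (3/8) = 29/3.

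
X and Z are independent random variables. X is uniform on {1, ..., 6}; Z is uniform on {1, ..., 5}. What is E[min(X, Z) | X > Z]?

P(X > Z) = 1/2.
Summing min(X,Z)·P(x,y) over outcomes with X > Z gives 7/6.
E[min(X, Z) | X > Z] = (7/6) / (1/2) = 7/3.

7/3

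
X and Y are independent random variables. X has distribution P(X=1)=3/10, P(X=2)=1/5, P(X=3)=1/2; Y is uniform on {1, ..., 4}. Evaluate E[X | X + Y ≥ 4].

39/16

P(X + Y ≥ 4) = 4/5.
Summing X·P(x,y) over outcomes with X + Y ≥ 4 gives 39/20.
E[X | X + Y ≥ 4] = (39/20) / (4/5) = 39/16.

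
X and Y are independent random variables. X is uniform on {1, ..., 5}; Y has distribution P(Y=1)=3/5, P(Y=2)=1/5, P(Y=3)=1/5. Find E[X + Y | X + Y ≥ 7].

22/3

P(X + Y ≥ 7) = 3/25.
Summing (X+Y)·P(x,y) over outcomes with X + Y ≥ 7 gives 22/25.
E[X + Y | X + Y ≥ 7] = (22/25) / (3/25) = 22/3.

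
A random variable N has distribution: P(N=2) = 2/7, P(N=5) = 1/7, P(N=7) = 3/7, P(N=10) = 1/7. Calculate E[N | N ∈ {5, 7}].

P(N ∈ {5, 7}) = 4/7.
Σ over the event: 5·1/7 + 7·3/7 = 26/7.
E[N | N ∈ {5, 7}] = (26/7) / (4/7) = 13/2.

13/2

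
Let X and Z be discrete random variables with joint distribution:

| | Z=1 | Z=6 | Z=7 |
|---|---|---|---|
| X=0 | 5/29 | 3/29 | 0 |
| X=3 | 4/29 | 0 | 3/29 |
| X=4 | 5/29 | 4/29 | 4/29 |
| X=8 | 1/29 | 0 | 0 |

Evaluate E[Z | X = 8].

1

P(X = 8) = 1/29.
Σ Z·P over the event = 1·(1/29) = 1/29.
E[Z | X = 8] = (1/29) / (1/29) = 1.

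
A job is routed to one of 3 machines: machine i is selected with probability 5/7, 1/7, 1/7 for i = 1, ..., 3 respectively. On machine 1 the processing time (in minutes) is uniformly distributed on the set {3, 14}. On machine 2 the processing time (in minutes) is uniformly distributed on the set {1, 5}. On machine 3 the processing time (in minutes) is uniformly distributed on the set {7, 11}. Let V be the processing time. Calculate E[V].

E[V | machine 1] = (3+14)/2 = 17/2.
E[V | machine 2] = (1+5)/2 = 3.
E[V | machine 3] = (7+11)/2 = 9.
By the law of total expectation,
E[V] = (5/7)·(17/2) + (1/7)·(3) + (1/7)·(9) = 109/14.

109/14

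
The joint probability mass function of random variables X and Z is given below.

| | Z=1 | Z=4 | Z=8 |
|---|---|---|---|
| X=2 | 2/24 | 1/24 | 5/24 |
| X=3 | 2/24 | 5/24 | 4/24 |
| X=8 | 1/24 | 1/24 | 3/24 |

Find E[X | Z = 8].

23/6

P(Z = 8) = 1/2.
Summing X·P(X=x,Z=y) over the conditioning event gives 23/12.
E[X | Z = 8] = (23/12) / (1/2) = 23/6.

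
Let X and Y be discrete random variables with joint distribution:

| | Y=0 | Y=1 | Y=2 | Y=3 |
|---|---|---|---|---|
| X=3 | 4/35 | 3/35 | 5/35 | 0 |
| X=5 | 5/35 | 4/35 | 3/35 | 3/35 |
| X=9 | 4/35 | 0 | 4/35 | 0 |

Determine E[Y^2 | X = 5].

P(X = 5) = 3/7.
Σ Y^2·P over the event = 0·(5/35) + 1·(4/35) + 4·(3/35) + 9·(3/35) = 43/35.
E[Y^2 | X = 5] = (43/35) / (3/7) = 43/15.

43/15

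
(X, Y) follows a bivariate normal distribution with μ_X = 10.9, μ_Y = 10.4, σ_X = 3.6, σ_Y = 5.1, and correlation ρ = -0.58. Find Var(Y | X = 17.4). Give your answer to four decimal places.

17.2602

The conditional variance in a bivariate normal is σ_Y²(1 − ρ²), independent of x.
Var(Y | X=17.4) = (5.1)²·(1 − (-0.58)²) = 26.01·0.6636 = 17.2602.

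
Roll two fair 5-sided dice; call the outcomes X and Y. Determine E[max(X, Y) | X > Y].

Outcomes with X > Y: (2,1), (3,1), (3,2), (4,1), (4,2), (4,3), (5,1), (5,2), (5,3), (5,4), each with probability 1/25.
E[max(X, Y) | X > Y] = (2 + 3 + 3 + 4 + 4 + 4 + 5 + 5 + 5 + 5) / 10 = 4.

4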